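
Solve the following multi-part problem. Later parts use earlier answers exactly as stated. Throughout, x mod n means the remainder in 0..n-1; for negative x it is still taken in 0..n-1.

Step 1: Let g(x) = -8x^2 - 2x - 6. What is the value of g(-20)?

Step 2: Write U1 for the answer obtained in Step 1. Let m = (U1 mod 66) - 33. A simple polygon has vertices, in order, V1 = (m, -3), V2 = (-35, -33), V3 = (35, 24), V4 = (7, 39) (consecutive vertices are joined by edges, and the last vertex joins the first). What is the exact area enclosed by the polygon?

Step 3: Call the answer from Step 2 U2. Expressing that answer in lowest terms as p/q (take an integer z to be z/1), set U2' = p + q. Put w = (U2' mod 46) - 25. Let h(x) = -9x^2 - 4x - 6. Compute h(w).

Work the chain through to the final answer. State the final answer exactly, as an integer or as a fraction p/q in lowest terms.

Step 1: -8*(-20)^2 - 2*(-20)^1 - 6 = (-3200) + (40) + (-6) = -3166; answer -3166
Step 2: U1 = -3166; m = -31; cross terms: (-31*-33 - -35*-3)=918, (-35*24 - 35*-33)=315, (35*39 - 7*24)=1197, (7*-3 - -31*39)=1188; twice the area = |3618| = 3618; area = 1809; answer 1809
Step 3: U2 = 1809; threaded value p + q = 1810; w = -9; -9*(-9)^2 - 4*(-9)^1 - 6 = (-729) + (36) + (-6) = -699; answer -699

-699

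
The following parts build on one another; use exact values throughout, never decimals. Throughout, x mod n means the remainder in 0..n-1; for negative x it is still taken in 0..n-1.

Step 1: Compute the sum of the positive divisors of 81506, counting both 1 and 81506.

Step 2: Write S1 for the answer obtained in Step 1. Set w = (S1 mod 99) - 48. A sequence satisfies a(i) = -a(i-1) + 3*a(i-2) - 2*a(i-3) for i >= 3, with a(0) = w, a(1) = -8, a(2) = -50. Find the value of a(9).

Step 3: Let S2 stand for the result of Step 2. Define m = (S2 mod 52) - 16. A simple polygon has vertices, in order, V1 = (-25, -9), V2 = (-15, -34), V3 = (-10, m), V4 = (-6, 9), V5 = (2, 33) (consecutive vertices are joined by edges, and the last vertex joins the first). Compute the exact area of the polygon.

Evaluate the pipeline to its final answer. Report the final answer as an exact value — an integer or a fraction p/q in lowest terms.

Step 1: 81506 = 2 * 83 * 491; sigma = (1 + 2) * (1 + 83) * (1 + 491) = 3 * 84 * 492 = 123984; answer 123984
Step 2: S1 = 123984; w = -12; a(3) = -1*(-50) + 3*(-8) - 2*(-12) = 50; iterating: a(3)=50, a(4)=-184, a(5)=434, a(6)=-1086, a(7)=2756, a(8)=-6882, a(9)=17322; answer 17322
Step 3: S2 = 17322; m = -10; cross terms: (-25*-34 - -15*-9)=715, (-15*-10 - -10*-34)=-190, (-10*9 - -6*-10)=-150, (-6*33 - 2*9)=-216, (2*-9 - -25*33)=807; twice the area = |966| = 966; area = 483; answer 483

483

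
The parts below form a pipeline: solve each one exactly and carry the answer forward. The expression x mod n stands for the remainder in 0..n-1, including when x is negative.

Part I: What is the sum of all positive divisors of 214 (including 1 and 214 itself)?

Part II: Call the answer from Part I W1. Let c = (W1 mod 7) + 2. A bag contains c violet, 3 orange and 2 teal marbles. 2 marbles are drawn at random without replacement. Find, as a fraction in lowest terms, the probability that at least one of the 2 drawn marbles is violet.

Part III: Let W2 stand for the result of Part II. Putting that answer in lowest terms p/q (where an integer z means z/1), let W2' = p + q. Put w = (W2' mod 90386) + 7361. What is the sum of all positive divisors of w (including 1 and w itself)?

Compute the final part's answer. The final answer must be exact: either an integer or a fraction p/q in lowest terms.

Part I: 214 = 2 * 107; sigma = (1 + 2) * (1 + 107) = 3 * 108 = 324; answer 324
Part II: W1 = 324; c = 4; total draws C(9,2) = 36; complement C(5,2) = 10; favorable 36 - 10 = 26; P = 13/18; answer 13/18
Part III: W2 = 13/18; threaded value p + q = 31; w = 7392; 7392 = 2^5 * 3 * 7 * 11; sigma = (1 + 2 + 4 + 8 + 16 + 32) * (1 + 3) * (1 + 7) * (1 + 11) = 63 * 4 * 8 * 12 = 24192; answer 24192

24192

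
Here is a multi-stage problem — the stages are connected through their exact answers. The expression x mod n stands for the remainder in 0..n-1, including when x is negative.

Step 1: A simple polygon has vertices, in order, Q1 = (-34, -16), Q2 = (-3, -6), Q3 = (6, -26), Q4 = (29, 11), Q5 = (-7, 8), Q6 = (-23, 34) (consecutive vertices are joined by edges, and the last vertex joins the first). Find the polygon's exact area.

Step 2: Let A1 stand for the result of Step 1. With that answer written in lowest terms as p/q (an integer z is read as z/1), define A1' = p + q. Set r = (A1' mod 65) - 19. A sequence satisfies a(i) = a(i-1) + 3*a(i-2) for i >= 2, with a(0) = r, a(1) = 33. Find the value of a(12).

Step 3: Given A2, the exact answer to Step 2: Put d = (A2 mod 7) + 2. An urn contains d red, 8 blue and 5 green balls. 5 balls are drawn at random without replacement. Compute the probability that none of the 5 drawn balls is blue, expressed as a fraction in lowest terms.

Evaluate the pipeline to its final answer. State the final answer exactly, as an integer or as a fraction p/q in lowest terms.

Step 1: cross terms: (-34*-6 - -3*-16)=156, (-3*-26 - 6*-6)=114, (6*11 - 29*-26)=820, (29*8 - -7*11)=309, (-7*34 - -23*8)=-54, (-23*-16 - -34*34)=1524; twice the area = |2869| = 2869; area = 2869/2; answer 2869/2
Step 2: A1 = 2869/2; threaded value p + q = 2871; r = -8; a(2) = 1*(33) + 3*(-8) = 9; iterating: a(2)=9, a(3)=108, a(4)=135, a(5)=459, a(6)=864, a(7)=2241, a(8)=4833, a(9)=11556, a(10)=26055, a(11)=60723, a(12)=138888; answer 138888
Step 3: A2 = 138888; d = 3; total draws C(16,5) = 4368; favorable C(8,5) = 56; P = 1/78; answer 1/78

1/78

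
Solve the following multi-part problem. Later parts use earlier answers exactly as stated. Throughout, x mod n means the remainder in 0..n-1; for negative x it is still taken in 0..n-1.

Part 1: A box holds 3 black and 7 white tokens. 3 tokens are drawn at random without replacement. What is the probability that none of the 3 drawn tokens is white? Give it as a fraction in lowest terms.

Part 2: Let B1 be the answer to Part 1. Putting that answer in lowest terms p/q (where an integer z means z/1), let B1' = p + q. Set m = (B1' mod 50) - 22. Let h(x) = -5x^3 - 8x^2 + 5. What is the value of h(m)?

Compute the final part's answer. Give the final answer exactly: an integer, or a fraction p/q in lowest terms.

2

Part 1: total draws C(10,3) = 120; favorable C(3,3) = 1; P = 1/120; answer 1/120
Part 2: B1 = 1/120; threaded value p + q = 121; m = -1; -5*(-1)^3 - 8*(-1)^2 + 5 = (5) + (-8) + (5) = 2; answer 2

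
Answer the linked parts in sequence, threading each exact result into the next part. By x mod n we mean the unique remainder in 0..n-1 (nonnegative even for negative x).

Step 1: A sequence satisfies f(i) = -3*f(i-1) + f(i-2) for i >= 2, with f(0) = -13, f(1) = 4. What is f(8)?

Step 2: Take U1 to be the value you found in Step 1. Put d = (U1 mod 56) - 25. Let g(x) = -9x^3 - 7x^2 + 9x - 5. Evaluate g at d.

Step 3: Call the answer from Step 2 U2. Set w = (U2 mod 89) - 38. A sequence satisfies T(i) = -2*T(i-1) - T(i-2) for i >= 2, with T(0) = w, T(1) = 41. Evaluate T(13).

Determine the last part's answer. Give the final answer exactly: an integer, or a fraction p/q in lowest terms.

101

Step 1: f(2) = -3*(4) + 1*(-13) = -25; iterating: f(2)=-25, f(3)=79, f(4)=-262, f(5)=865, f(6)=-2857, f(7)=9436, f(8)=-31165; answer -31165
Step 2: U1 = -31165; d = 2; -9*(2)^3 - 7*(2)^2 + 9*(2)^1 - 5 = (-72) + (-28) + (18) + (-5) = -87; answer -87
Step 3: U2 = -87; w = -36; T(2) = -2*(41) - 1*(-36) = -46; iterating: T(2)=-46, T(3)=51, T(4)=-56, T(5)=61, T(6)=-66, T(7)=71, T(8)=-76, T(9)=81, T(10)=-86, T(11)=91, T(12)=-96, T(13)=101; answer 101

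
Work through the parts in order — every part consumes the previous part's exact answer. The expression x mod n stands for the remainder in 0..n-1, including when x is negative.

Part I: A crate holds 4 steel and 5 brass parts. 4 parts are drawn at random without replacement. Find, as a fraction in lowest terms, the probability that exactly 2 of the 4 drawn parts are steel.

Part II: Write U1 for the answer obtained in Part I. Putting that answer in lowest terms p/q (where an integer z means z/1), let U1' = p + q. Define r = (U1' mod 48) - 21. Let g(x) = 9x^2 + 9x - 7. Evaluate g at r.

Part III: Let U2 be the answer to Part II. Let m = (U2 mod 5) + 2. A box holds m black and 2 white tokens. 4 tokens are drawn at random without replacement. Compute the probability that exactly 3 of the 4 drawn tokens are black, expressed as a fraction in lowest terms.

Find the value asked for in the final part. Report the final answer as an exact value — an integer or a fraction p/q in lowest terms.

Part I: total draws C(9,4) = 126; favorable C(4,2)*C(5,2) = 60; P = 10/21; answer 10/21
Part II: U1 = 10/21; threaded value p + q = 31; r = 10; 9*(10)^2 + 9*(10)^1 - 7 = (900) + (90) + (-7) = 983; answer 983
Part III: U2 = 983; m = 5; total draws C(7,4) = 35; favorable C(5,3)*C(2,1) = 20; P = 4/7; answer 4/7

4/7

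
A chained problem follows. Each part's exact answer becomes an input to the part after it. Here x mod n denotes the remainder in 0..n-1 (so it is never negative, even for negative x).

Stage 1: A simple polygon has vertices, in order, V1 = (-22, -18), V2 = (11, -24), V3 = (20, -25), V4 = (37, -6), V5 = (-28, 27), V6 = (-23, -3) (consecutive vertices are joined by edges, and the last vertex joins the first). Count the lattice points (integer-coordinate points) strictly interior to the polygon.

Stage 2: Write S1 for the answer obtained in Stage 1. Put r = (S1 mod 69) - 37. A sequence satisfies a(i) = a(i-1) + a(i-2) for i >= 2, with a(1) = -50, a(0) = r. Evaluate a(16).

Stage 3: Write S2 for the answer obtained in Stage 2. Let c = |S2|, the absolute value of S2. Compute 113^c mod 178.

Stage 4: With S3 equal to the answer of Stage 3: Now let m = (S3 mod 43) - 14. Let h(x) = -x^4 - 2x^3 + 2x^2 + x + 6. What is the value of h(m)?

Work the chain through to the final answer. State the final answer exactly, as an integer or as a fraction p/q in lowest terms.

-16998

Stage 1: cross terms: (-22*-24 - 11*-18)=726, (11*-25 - 20*-24)=205, (20*-6 - 37*-25)=805, (37*27 - -28*-6)=831, (-28*-3 - -23*27)=705, (-23*-18 - -22*-3)=348; twice the area = |3620| = 3620; area = 1810; boundary points = 3 + 1 + 1 + 1 + 5 + 1 = 12; strictly interior points = area - boundary/2 + 1 = 1805; answer 1805
Stage 2: S1 = 1805; r = -26; a(2) = 1*(-50) + 1*(-26) = -76; iterating: a(2)=-76, a(3)=-126, a(4)=-202, a(5)=-328, a(6)=-530, a(7)=-858, a(8)=-1388, a(9)=-2246, a(10)=-3634, a(11)=-5880, a(12)=-9514, a(13)=-15394, a(14)=-24908, a(15)=-40302, a(16)=-65210; answer -65210
Stage 3: S2 = -65210; c = 65210; squarings mod 178: 113^1=113, 113^2=131, 113^4=73, 113^8=167, 113^16=121, 113^32=45, 113^64=67, 113^128=39, 113^256=97, 113^512=153, 113^1024=91, 113^2048=93, 113^4096=105, 113^8192=167, 113^16384=121, 113^32768=45; 113^65210 = 113^2 * 113^8 * 113^16 * 113^32 * 113^128 * 113^512 * 113^1024 * 113^2048 * 113^4096 * 113^8192 * 113^16384 * 113^32768 = 131 (mod 178); answer 131
Stage 4: S3 = 131; m = -12; -1*(-12)^4 - 2*(-12)^3 + 2*(-12)^2 + 1*(-12)^1 + 6 = (-20736) + (3456) + (288) + (-12) + (6) = -16998; answer -16998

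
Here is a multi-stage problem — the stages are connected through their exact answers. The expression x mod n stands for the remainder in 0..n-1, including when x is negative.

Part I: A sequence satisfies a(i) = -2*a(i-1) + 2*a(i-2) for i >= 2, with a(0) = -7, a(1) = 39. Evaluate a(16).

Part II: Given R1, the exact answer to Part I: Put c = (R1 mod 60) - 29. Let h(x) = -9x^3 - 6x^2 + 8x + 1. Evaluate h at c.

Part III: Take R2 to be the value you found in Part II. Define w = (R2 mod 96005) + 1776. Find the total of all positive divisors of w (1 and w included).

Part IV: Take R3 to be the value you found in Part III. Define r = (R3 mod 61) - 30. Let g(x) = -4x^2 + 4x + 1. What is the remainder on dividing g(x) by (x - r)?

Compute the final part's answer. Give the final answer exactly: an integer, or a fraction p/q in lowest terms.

-1519

Part I: a(2) = -2*(39) + 2*(-7) = -92; iterating: a(2)=-92, a(3)=262, a(4)=-708, a(5)=1940, a(6)=-5296, a(7)=14472, a(8)=-39536, a(9)=108016, a(10)=-295104, a(11)=806240, a(12)=-2202688, a(13)=6017856, a(14)=-16441088, a(15)=44917888, a(16)=-122717952; answer -122717952
Part II: R1 = -122717952; c = 19; -9*(19)^3 - 6*(19)^2 + 8*(19)^1 + 1 = (-61731) + (-2166) + (152) + (1) = -63744; answer -63744
Part III: R2 = -63744; w = 34037; 34037 = 101 * 337; sigma = (1 + 101) * (1 + 337) = 102 * 338 = 34476; answer 34476
Part IV: R3 = 34476; r = -19; remainder = value at the root: -4*(-19)^2 + 4*(-19)^1 + 1 = (-1444) + (-76) + (1) = -1519; answer -1519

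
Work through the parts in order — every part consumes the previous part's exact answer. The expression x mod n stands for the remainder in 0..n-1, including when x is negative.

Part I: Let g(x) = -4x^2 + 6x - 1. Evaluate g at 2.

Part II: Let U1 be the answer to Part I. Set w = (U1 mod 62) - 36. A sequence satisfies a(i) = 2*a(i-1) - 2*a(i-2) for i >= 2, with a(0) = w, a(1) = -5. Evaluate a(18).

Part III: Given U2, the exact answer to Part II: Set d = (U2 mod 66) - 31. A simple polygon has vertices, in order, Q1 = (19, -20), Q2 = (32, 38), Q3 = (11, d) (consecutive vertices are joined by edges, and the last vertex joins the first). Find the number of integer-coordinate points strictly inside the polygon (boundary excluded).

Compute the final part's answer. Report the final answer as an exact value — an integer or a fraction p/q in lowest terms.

Part I: -4*(2)^2 + 6*(2)^1 - 1 = (-16) + (12) + (-1) = -5; answer -5
Part II: U1 = -5; w = 21; a(2) = 2*(-5) - 2*(21) = -52; iterating: a(2)=-52, a(3)=-94, a(4)=-84, a(5)=20, a(6)=208, a(7)=376, a(8)=336, a(9)=-80, a(10)=-832, a(11)=-1504, a(12)=-1344, a(13)=320, a(14)=3328, a(15)=6016, a(16)=5376, a(17)=-1280, a(18)=-13312; answer -13312
Part III: U2 = -13312; d = -11; cross terms: (19*38 - 32*-20)=1362, (32*-11 - 11*38)=-770, (11*-20 - 19*-11)=-11; twice the area = |581| = 581; area = 581/2; boundary points = 1 + 7 + 1 = 9; strictly interior points = area - boundary/2 + 1 = 287; answer 287

287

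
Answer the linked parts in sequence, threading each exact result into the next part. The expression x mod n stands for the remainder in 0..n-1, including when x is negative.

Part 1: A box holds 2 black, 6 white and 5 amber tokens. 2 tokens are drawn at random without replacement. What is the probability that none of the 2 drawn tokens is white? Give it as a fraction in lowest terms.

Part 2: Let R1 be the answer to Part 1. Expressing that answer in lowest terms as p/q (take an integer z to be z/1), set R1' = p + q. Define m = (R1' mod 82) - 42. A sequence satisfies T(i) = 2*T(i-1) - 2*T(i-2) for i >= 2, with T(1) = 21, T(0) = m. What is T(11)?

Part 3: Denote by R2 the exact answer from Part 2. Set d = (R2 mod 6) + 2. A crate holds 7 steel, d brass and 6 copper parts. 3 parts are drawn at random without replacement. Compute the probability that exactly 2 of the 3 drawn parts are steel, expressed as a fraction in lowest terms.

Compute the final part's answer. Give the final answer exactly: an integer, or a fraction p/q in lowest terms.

Part 1: total draws C(13,2) = 78; favorable C(7,2) = 21; P = 7/26; answer 7/26
Part 2: R1 = 7/26; threaded value p + q = 33; m = -9; T(2) = 2*(21) - 2*(-9) = 60; iterating: T(2)=60, T(3)=78, T(4)=36, T(5)=-84, T(6)=-240, T(7)=-312, T(8)=-144, T(9)=336, T(10)=960, T(11)=1248; answer 1248
Part 3: R2 = 1248; d = 2; total draws C(15,3) = 455; favorable C(7,2)*C(8,1) = 168; P = 24/65; answer 24/65

24/65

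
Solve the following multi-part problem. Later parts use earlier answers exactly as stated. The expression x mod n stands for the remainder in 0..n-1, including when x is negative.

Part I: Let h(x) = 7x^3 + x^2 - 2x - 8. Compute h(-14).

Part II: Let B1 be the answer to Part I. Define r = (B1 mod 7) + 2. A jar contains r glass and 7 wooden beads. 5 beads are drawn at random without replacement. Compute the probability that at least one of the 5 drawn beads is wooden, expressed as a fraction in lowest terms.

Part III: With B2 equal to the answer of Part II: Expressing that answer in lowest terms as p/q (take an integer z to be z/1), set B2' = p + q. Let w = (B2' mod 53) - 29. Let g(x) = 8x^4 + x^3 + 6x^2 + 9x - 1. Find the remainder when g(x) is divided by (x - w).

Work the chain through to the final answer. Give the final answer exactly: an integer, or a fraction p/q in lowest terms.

Part I: 7*(-14)^3 + 1*(-14)^2 - 2*(-14)^1 - 8 = (-19208) + (196) + (28) + (-8) = -18992; answer -18992
Part II: B1 = -18992; r = 8; total draws C(15,5) = 3003; complement C(8,5) = 56; favorable 3003 - 56 = 2947; P = 421/429; answer 421/429
Part III: B2 = 421/429; threaded value p + q = 850; w = -27; remainder = value at the root: 8*(-27)^4 + 1*(-27)^3 + 6*(-27)^2 + 9*(-27)^1 - 1 = (4251528) + (-19683) + (4374) + (-243) + (-1) = 4235975; answer 4235975

4235975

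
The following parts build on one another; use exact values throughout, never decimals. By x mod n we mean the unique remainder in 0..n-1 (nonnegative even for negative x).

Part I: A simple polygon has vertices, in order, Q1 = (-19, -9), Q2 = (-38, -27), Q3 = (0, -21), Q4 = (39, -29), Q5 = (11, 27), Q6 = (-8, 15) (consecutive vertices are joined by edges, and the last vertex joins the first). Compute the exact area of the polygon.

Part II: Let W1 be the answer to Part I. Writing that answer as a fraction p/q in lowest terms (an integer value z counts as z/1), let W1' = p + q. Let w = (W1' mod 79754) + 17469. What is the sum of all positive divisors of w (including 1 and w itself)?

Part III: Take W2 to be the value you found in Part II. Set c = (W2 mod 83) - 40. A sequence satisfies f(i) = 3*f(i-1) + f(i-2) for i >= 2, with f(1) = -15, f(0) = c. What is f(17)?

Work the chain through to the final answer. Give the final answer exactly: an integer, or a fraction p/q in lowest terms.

Part I: cross terms: (-19*-27 - -38*-9)=171, (-38*-21 - 0*-27)=798, (0*-29 - 39*-21)=819, (39*27 - 11*-29)=1372, (11*15 - -8*27)=381, (-8*-9 - -19*15)=357; twice the area = |3898| = 3898; area = 1949; answer 1949
Part II: W1 = 1949; threaded value p + q = 1950; w = 19419; 19419 = 3 * 6473; sigma = (1 + 3) * (1 + 6473) = 4 * 6474 = 25896; answer 25896
Part III: W2 = 25896; c = -40; f(2) = 3*(-15) + 1*(-40) = -85; iterating: f(2)=-85, f(3)=-270, f(4)=-895, f(5)=-2955, f(6)=-9760, f(7)=-32235, f(8)=-106465, f(9)=-351630, f(10)=-1161355, f(11)=-3835695, f(12)=-12668440, f(13)=-41841015, f(14)=-138191485, f(15)=-456415470, f(16)=-1507437895, f(17)=-4978729155; answer -4978729155

-4978729155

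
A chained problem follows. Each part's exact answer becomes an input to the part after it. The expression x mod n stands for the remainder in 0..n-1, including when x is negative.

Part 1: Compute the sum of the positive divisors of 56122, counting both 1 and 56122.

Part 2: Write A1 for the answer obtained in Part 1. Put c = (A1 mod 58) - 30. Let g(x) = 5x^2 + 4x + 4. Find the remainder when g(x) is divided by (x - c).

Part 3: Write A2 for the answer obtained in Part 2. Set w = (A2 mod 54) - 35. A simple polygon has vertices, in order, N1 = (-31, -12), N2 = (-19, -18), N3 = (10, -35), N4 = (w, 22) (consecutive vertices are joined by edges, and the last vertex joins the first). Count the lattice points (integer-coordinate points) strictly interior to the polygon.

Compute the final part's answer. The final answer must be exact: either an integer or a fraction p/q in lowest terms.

Part 1: 56122 = 2 * 11 * 2551; sigma = (1 + 2) * (1 + 11) * (1 + 2551) = 3 * 12 * 2552 = 91872; answer 91872
Part 2: A1 = 91872; c = -30; remainder = value at the root: 5*(-30)^2 + 4*(-30)^1 + 4 = (4500) + (-120) + (4) = 4384; answer 4384
Part 3: A2 = 4384; w = -25; cross terms: (-31*-18 - -19*-12)=330, (-19*-35 - 10*-18)=845, (10*22 - -25*-35)=-655, (-25*-12 - -31*22)=982; twice the area = |1502| = 1502; area = 751; boundary points = 6 + 1 + 1 + 2 = 10; strictly interior points = area - boundary/2 + 1 = 747; answer 747

747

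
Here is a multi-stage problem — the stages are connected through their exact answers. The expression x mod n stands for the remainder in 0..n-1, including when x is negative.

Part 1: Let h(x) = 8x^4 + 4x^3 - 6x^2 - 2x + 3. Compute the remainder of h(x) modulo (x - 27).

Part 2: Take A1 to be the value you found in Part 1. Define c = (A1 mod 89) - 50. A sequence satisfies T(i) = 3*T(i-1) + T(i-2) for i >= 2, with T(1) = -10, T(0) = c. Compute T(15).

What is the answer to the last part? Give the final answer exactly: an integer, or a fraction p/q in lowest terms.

Part 1: remainder = value at the root: 8*(27)^4 + 4*(27)^3 - 6*(27)^2 - 2*(27)^1 + 3 = (4251528) + (78732) + (-4374) + (-54) + (3) = 4325835; answer 4325835
Part 2: A1 = 4325835; c = 29; T(2) = 3*(-10) + 1*(29) = -1; iterating: T(2)=-1, T(3)=-13, T(4)=-40, T(5)=-133, T(6)=-439, T(7)=-1450, T(8)=-4789, T(9)=-15817, T(10)=-52240, T(11)=-172537, T(12)=-569851, T(13)=-1882090, T(14)=-6216121, T(15)=-20530453; answer -20530453

-20530453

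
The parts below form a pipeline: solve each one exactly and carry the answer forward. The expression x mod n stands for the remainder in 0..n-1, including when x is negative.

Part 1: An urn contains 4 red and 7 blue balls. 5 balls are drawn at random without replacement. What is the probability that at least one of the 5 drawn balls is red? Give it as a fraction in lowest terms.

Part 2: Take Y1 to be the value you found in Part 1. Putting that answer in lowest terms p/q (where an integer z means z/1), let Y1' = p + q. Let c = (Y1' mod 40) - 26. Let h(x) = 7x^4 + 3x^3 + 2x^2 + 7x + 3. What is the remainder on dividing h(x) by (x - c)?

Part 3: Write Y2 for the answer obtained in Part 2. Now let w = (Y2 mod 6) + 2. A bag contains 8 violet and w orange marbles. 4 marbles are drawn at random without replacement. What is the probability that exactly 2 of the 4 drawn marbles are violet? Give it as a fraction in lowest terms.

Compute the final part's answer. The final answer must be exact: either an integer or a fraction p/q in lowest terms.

Part 1: total draws C(11,5) = 462; complement C(7,5) = 21; favorable 462 - 21 = 441; P = 21/22; answer 21/22
Part 2: Y1 = 21/22; threaded value p + q = 43; c = -23; remainder = value at the root: 7*(-23)^4 + 3*(-23)^3 + 2*(-23)^2 + 7*(-23)^1 + 3 = (1958887) + (-36501) + (1058) + (-161) + (3) = 1923286; answer 1923286
Part 3: Y2 = 1923286; w = 6; total draws C(14,4) = 1001; favorable C(8,2)*C(6,2) = 420; P = 60/143; answer 60/143

60/143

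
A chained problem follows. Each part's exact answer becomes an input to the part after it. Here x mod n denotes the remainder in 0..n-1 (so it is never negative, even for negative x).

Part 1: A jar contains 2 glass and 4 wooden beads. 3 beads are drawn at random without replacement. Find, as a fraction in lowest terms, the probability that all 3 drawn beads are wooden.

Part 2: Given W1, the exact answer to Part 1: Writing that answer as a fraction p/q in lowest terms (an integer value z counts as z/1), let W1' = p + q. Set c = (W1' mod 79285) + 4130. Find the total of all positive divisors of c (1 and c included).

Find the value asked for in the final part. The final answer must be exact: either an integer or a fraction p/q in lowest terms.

8640

Part 1: total draws C(6,3) = 20; favorable C(4,3) = 4; P = 1/5; answer 1/5
Part 2: W1 = 1/5; threaded value p + q = 6; c = 4136; 4136 = 2^3 * 11 * 47; sigma = (1 + 2 + 4 + 8) * (1 + 11) * (1 + 47) = 15 * 12 * 48 = 8640; answer 8640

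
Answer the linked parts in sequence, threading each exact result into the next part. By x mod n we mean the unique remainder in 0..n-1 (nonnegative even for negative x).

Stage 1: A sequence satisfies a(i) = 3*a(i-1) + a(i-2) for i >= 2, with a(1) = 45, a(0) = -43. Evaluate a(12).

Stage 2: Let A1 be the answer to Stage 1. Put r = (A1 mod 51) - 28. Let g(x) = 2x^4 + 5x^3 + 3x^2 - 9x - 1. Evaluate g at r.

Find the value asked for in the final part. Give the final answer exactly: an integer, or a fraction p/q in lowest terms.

Stage 1: a(2) = 3*(45) + 1*(-43) = 92; iterating: a(2)=92, a(3)=321, a(4)=1055, a(5)=3486, a(6)=11513, a(7)=38025, a(8)=125588, a(9)=414789, a(10)=1369955, a(11)=4524654, a(12)=14943917; answer 14943917
Stage 2: A1 = 14943917; r = 22; 2*(22)^4 + 5*(22)^3 + 3*(22)^2 - 9*(22)^1 - 1 = (468512) + (53240) + (1452) + (-198) + (-1) = 523005; answer 523005

523005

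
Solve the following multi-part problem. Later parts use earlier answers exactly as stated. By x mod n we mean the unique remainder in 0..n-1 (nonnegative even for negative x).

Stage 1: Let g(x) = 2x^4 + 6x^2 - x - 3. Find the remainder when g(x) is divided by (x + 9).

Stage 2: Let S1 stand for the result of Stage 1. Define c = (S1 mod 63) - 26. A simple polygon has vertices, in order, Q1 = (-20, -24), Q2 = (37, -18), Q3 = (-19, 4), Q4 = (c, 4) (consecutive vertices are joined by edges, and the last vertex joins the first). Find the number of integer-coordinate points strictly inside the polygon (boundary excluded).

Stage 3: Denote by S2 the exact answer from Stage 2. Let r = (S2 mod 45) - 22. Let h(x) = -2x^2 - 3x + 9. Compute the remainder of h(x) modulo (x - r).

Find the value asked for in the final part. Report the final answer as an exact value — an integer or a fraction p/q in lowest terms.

-81

Stage 1: remainder = value at the root: 2*(-9)^4 + 6*(-9)^2 - 1*(-9)^1 - 3 = (13122) + (486) + (9) + (-3) = 13614; answer 13614
Stage 2: S1 = 13614; c = -20; cross terms: (-20*-18 - 37*-24)=1248, (37*4 - -19*-18)=-194, (-19*4 - -20*4)=4, (-20*-24 - -20*4)=560; twice the area = |1618| = 1618; area = 809; boundary points = 3 + 2 + 1 + 28 = 34; strictly interior points = area - boundary/2 + 1 = 793; answer 793
Stage 3: S2 = 793; r = 6; remainder = value at the root: -2*(6)^2 - 3*(6)^1 + 9 = (-72) + (-18) + (9) = -81; answer -81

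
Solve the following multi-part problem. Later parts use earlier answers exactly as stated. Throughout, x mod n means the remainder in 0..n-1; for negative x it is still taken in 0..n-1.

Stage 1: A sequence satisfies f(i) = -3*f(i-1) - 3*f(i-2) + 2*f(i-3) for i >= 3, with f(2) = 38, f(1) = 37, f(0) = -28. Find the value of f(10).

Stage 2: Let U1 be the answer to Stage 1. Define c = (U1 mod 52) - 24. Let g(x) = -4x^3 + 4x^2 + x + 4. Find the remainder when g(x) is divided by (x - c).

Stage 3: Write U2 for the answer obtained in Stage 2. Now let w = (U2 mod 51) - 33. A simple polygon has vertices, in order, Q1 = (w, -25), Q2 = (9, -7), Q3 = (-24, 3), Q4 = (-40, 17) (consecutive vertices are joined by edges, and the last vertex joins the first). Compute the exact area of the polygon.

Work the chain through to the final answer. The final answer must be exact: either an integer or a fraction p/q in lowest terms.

Stage 1: f(3) = -3*(38) - 3*(37) + 2*(-28) = -281; iterating: f(3)=-281, f(4)=803, f(5)=-1490, f(6)=1499, f(7)=1579, f(8)=-12214, f(9)=34903, f(10)=-64909; answer -64909
Stage 2: U1 = -64909; c = 15; remainder = value at the root: -4*(15)^3 + 4*(15)^2 + 1*(15)^1 + 4 = (-13500) + (900) + (15) + (4) = -12581; answer -12581
Stage 3: U2 = -12581; w = -17; cross terms: (-17*-7 - 9*-25)=344, (9*3 - -24*-7)=-141, (-24*17 - -40*3)=-288, (-40*-25 - -17*17)=1289; twice the area = |1204| = 1204; area = 602; answer 602

602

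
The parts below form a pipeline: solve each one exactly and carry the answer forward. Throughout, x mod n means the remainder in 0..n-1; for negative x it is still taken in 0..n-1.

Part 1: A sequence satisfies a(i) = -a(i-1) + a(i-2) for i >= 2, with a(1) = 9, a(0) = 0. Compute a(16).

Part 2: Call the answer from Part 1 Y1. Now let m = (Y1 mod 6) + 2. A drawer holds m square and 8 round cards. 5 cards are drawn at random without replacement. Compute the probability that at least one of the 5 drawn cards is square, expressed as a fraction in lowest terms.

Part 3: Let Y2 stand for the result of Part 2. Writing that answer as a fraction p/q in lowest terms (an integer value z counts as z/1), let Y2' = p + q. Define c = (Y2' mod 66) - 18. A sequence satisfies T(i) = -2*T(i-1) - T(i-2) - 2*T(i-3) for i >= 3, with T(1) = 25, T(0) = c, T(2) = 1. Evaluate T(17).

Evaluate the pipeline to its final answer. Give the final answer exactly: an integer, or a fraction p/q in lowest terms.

183523

Part 1: a(2) = -1*(9) + 1*(0) = -9; iterating: a(2)=-9, a(3)=18, a(4)=-27, a(5)=45, a(6)=-72, a(7)=117, a(8)=-189, a(9)=306, a(10)=-495, a(11)=801, a(12)=-1296, a(13)=2097, a(14)=-3393, a(15)=5490, a(16)=-8883; answer -8883
Part 2: Y1 = -8883; m = 5; total draws C(13,5) = 1287; complement C(8,5) = 56; favorable 1287 - 56 = 1231; P = 1231/1287; answer 1231/1287
Part 3: Y2 = 1231/1287; threaded value p + q = 2518; c = -8; T(3) = -2*(1) - 1*(25) - 2*(-8) = -11; iterating: T(3)=-11, T(4)=-29, T(5)=67, T(6)=-83, T(7)=157, T(8)=-365, T(9)=739, T(10)=-1427, T(11)=2845, T(12)=-5741, T(13)=11491, T(14)=-22931, T(15)=45853, T(16)=-91757, T(17)=183523; answer 183523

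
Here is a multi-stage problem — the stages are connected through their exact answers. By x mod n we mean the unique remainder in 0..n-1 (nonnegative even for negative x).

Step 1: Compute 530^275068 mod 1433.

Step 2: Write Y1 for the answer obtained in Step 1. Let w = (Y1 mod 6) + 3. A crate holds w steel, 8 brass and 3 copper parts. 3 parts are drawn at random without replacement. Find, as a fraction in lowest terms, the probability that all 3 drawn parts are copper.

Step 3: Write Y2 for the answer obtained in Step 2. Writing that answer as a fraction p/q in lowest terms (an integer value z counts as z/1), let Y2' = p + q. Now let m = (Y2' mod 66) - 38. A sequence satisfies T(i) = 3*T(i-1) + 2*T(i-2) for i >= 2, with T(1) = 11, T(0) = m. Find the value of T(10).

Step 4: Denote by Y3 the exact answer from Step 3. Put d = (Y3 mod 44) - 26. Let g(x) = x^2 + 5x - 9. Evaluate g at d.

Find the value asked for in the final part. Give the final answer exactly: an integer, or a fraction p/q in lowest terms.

Step 1: squarings mod 1433: 530^1=530, 530^2=32, 530^4=1024, 530^8=1053, 530^16=1100, 530^32=548, 530^64=807, 530^128=667, 530^256=659, 530^512=82, 530^1024=992, 530^2048=1026, 530^4096=854, 530^8192=1352, 530^16384=829, 530^32768=834, 530^65536=551, 530^131072=1238, 530^262144=767; 530^275068 = 530^4 * 530^8 * 530^16 * 530^32 * 530^64 * 530^512 * 530^4096 * 530^8192 * 530^262144 = 601 (mod 1433); answer 601
Step 2: Y1 = 601; w = 4; total draws C(15,3) = 455; favorable C(3,3) = 1; P = 1/455; answer 1/455
Step 3: Y2 = 1/455; threaded value p + q = 456; m = 22; T(2) = 3*(11) + 2*(22) = 77; iterating: T(2)=77, T(3)=253, T(4)=913, T(5)=3245, T(6)=11561, T(7)=41173, T(8)=146641, T(9)=522269, T(10)=1860089; answer 1860089
Step 4: Y3 = 1860089; d = 7; 1*(7)^2 + 5*(7)^1 - 9 = (49) + (35) + (-9) = 75; answer 75

75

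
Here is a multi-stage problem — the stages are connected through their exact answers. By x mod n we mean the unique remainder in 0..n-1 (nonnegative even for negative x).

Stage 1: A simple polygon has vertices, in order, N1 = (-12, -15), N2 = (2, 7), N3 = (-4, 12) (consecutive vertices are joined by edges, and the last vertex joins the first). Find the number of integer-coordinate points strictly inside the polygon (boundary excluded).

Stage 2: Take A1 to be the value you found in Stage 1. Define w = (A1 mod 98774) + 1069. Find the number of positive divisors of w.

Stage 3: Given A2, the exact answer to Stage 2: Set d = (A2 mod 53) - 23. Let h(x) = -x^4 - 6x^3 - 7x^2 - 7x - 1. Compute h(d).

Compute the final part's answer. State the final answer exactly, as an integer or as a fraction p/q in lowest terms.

Stage 1: cross terms: (-12*7 - 2*-15)=-54, (2*12 - -4*7)=52, (-4*-15 - -12*12)=204; twice the area = |202| = 202; area = 101; boundary points = 2 + 1 + 1 = 4; strictly interior points = area - boundary/2 + 1 = 100; answer 100
Stage 2: A1 = 100; w = 1169; 1169 = 7 * 167; number of divisors = (1+1) * (1+1) = 4; answer 4
Stage 3: A2 = 4; d = -19; -1*(-19)^4 - 6*(-19)^3 - 7*(-19)^2 - 7*(-19)^1 - 1 = (-130321) + (41154) + (-2527) + (133) + (-1) = -91562; answer -91562

-91562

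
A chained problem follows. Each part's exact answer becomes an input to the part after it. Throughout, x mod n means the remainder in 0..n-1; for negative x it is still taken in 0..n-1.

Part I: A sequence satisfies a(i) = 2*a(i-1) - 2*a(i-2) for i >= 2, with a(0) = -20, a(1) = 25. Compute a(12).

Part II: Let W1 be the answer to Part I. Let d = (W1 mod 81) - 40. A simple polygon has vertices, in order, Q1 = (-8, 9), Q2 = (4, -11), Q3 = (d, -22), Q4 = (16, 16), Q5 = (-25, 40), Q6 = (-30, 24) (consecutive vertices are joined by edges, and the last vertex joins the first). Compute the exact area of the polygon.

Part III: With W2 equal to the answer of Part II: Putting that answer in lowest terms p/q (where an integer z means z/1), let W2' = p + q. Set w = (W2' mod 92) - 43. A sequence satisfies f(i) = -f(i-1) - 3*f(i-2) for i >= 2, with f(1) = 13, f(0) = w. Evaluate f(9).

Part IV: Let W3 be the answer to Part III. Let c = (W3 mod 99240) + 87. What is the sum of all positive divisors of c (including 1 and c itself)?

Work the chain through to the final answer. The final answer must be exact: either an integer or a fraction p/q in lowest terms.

129456

Part I: a(2) = 2*(25) - 2*(-20) = 90; iterating: a(2)=90, a(3)=130, a(4)=80, a(5)=-100, a(6)=-360, a(7)=-520, a(8)=-320, a(9)=400, a(10)=1440, a(11)=2080, a(12)=1280; answer 1280
Part II: W1 = 1280; d = 25; cross terms: (-8*-11 - 4*9)=52, (4*-22 - 25*-11)=187, (25*16 - 16*-22)=752, (16*40 - -25*16)=1040, (-25*24 - -30*40)=600, (-30*9 - -8*24)=-78; twice the area = |2553| = 2553; area = 2553/2; answer 2553/2
Part III: W2 = 2553/2; threaded value p + q = 2555; w = 28; f(2) = -1*(13) - 3*(28) = -97; iterating: f(2)=-97, f(3)=58, f(4)=233, f(5)=-407, f(6)=-292, f(7)=1513, f(8)=-637, f(9)=-3902; answer -3902
Part IV: W3 = -3902; c = 95425; 95425 = 5^2 * 11 * 347; sigma = (1 + 5 + 25) * (1 + 11) * (1 + 347) = 31 * 12 * 348 = 129456; answer 129456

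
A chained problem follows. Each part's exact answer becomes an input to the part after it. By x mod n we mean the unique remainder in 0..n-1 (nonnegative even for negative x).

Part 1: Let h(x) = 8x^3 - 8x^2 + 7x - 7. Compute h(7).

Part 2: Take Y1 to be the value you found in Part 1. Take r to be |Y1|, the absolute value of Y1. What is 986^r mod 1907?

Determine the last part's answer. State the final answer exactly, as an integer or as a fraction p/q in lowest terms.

Part 1: 8*(7)^3 - 8*(7)^2 + 7*(7)^1 - 7 = (2744) + (-392) + (49) + (-7) = 2394; answer 2394
Part 2: Y1 = 2394; r = 2394; squarings mod 1907: 986^1=986, 986^2=1533, 986^4=665, 986^8=1708, 986^16=1461, 986^32=588, 986^64=577, 986^128=1111, 986^256=492, 986^512=1782, 986^1024=369, 986^2048=764; 986^2394 = 986^2 * 986^8 * 986^16 * 986^64 * 986^256 * 986^2048 = 545 (mod 1907); answer 545

545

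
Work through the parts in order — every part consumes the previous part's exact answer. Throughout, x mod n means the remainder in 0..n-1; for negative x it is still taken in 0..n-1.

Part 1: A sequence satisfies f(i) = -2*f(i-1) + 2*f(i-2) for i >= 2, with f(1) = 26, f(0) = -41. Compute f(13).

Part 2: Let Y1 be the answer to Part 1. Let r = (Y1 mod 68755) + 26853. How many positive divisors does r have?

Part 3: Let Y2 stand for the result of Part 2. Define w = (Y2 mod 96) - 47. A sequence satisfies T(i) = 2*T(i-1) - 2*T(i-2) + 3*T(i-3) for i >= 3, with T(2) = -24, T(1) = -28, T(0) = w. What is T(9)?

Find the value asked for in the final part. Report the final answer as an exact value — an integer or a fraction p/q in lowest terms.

Part 1: f(2) = -2*(26) + 2*(-41) = -134; iterating: f(2)=-134, f(3)=320, f(4)=-908, f(5)=2456, f(6)=-6728, f(7)=18368, f(8)=-50192, f(9)=137120, f(10)=-374624, f(11)=1023488, f(12)=-2796224, f(13)=7639424; answer 7639424
Part 2: Y1 = 7639424; r = 34472; 34472 = 2^3 * 31 * 139; number of divisors = (3+1) * (1+1) * (1+1) = 16; answer 16
Part 3: Y2 = 16; w = -31; T(3) = 2*(-24) - 2*(-28) + 3*(-31) = -85; iterating: T(3)=-85, T(4)=-206, T(5)=-314, T(6)=-471, T(7)=-932, T(8)=-1864, T(9)=-3277; answer -3277

-3277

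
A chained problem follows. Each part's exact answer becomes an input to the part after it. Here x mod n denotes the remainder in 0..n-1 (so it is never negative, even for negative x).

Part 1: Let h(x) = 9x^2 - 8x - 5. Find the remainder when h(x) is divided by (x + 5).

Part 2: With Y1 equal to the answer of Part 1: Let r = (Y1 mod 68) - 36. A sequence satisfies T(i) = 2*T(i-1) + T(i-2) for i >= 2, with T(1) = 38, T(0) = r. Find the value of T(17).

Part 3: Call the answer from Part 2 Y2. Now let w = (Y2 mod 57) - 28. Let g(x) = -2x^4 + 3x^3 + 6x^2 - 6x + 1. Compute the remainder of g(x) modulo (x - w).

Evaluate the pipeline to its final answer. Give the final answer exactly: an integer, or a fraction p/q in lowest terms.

Part 1: remainder = value at the root: 9*(-5)^2 - 8*(-5)^1 - 5 = (225) + (40) + (-5) = 260; answer 260
Part 2: Y1 = 260; r = 20; T(2) = 2*(38) + 1*(20) = 96; iterating: T(2)=96, T(3)=230, T(4)=556, T(5)=1342, T(6)=3240, T(7)=7822, T(8)=18884, T(9)=45590, T(10)=110064, T(11)=265718, T(12)=641500, T(13)=1548718, T(14)=3738936, T(15)=9026590, T(16)=21792116, T(17)=52610822; answer 52610822
Part 3: Y2 = 52610822; w = 22; remainder = value at the root: -2*(22)^4 + 3*(22)^3 + 6*(22)^2 - 6*(22)^1 + 1 = (-468512) + (31944) + (2904) + (-132) + (1) = -433795; answer -433795

-433795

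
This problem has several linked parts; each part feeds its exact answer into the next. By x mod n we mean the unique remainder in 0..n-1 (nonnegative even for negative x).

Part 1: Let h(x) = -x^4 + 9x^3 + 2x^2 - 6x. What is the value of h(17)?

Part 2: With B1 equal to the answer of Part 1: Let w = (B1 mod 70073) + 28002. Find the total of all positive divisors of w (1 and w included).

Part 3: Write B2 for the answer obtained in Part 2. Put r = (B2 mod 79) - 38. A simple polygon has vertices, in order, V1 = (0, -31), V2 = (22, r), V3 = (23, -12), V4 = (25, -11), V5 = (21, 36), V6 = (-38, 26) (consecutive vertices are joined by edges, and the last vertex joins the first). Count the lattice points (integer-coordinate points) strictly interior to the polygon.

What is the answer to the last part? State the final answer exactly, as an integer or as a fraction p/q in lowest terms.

Part 1: -1*(17)^4 + 9*(17)^3 + 2*(17)^2 - 6*(17)^1 = (-83521) + (44217) + (578) + (-102) = -38828; answer -38828
Part 2: B1 = -38828; w = 59247; 59247 = 3^2 * 29 * 227; sigma = (1 + 3 + 9) * (1 + 29) * (1 + 227) = 13 * 30 * 228 = 88920; answer 88920
Part 3: B2 = 88920; r = 7; cross terms: (0*7 - 22*-31)=682, (22*-12 - 23*7)=-425, (23*-11 - 25*-12)=47, (25*36 - 21*-11)=1131, (21*26 - -38*36)=1914, (-38*-31 - 0*26)=1178; twice the area = |4527| = 4527; area = 4527/2; boundary points = 2 + 1 + 1 + 1 + 1 + 19 = 25; strictly interior points = area - boundary/2 + 1 = 2252; answer 2252

2252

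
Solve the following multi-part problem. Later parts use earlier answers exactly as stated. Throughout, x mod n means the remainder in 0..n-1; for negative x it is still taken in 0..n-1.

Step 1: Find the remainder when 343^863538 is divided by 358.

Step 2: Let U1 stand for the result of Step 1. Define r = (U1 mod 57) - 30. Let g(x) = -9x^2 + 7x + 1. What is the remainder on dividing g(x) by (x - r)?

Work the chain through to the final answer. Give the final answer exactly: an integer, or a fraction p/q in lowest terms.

Step 1: squarings mod 358: 343^1=343, 343^2=225, 343^4=147, 343^8=129, 343^16=173, 343^32=215, 343^64=43, 343^128=59, 343^256=259, 343^512=135, 343^1024=325, 343^2048=15, 343^4096=225, 343^8192=147, 343^16384=129, 343^32768=173, 343^65536=215, 343^131072=43, 343^262144=59, 343^524288=259; 343^863538 = 343^2 * 343^16 * 343^32 * 343^256 * 343^1024 * 343^2048 * 343^8192 * 343^65536 * 343^262144 * 343^524288 = 49 (mod 358); answer 49
Step 2: U1 = 49; r = 19; remainder = value at the root: -9*(19)^2 + 7*(19)^1 + 1 = (-3249) + (133) + (1) = -3115; answer -3115

-3115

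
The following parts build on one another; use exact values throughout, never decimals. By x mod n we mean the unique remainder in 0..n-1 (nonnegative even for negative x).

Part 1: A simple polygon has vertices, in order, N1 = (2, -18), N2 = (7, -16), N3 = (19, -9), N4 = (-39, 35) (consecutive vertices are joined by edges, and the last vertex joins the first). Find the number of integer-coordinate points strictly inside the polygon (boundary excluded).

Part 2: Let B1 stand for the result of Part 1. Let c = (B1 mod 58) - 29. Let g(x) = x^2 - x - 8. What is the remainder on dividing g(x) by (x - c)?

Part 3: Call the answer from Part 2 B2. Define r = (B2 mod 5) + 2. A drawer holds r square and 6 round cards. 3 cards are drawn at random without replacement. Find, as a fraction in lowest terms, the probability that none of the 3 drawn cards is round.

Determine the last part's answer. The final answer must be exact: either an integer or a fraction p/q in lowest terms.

1/11

Part 1: cross terms: (2*-16 - 7*-18)=94, (7*-9 - 19*-16)=241, (19*35 - -39*-9)=314, (-39*-18 - 2*35)=632; twice the area = |1281| = 1281; area = 1281/2; boundary points = 1 + 1 + 2 + 1 = 5; strictly interior points = area - boundary/2 + 1 = 639; answer 639
Part 2: B1 = 639; c = -28; remainder = value at the root: 1*(-28)^2 - 1*(-28)^1 - 8 = (784) + (28) + (-8) = 804; answer 804
Part 3: B2 = 804; r = 6; total draws C(12,3) = 220; favorable C(6,3) = 20; P = 1/11; answer 1/11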